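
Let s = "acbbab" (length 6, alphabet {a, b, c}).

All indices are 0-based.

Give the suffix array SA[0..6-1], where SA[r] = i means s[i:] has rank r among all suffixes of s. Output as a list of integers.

[4, 0, 5, 3, 2, 1]

rank→(start, suffix):
  0 → (4, 'ab')
  1 → (0, 'acbbab')
  2 → (5, 'b')
  3 → (3, 'bab')
  4 → (2, 'bbab')
  5 → (1, 'cbbab')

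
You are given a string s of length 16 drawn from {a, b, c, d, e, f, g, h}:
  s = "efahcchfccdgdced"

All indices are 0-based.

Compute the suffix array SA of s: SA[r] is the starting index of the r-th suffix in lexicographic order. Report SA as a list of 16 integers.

sorted suffixes:
  #0 SA[0]=2  'ahcchfccdgdced'
  #1 SA[1]=8  'ccdgdced'
  #2 SA[2]=4  'cchfccdgdced'
  #3 SA[3]=9  'cdgdced'
  #4 SA[4]=13  'ced'
  #5 SA[5]=5  'chfccdgdced'
  #6 SA[6]=15  'd'
  #7 SA[7]=12  'dced'
  #8 SA[8]=10  'dgdced'
  #9 SA[9]=14  'ed'
  #10 SA[10]=0  'efahcchfccdgdced'
  #11 SA[11]=1  'fahcchfccdgdced'
  #12 SA[12]=7  'fccdgdced'
  #13 SA[13]=11  'gdced'
  #14 SA[14]=3  'hcchfccdgdced'
  #15 SA[15]=6  'hfccdgdced'

[2, 8, 4, 9, 13, 5, 15, 12, 10, 14, 0, 1, 7, 11, 3, 6]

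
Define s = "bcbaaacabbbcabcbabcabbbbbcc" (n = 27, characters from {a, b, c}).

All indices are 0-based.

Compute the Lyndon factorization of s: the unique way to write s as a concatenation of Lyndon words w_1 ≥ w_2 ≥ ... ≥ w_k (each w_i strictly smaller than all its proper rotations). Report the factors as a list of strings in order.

["bc", "b", "aaacabbbcabcbabcabbbbbcc"]

emit factor 1: 'bc' (i=0, period=2)
emit factor 2: 'b' (i=2, period=1)
emit factor 3: 'aaacabbbcabcbabcabbbbbcc' (i=3, period=24)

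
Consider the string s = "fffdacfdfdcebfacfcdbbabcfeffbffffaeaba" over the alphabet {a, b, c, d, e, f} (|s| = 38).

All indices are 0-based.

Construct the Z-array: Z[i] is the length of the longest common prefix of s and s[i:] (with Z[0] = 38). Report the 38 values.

Z[0]=38
i=1: fresh scan; Z[1]=2 extend→box=[1,3)
i=2: min(r-i=1, Z[1]=2)=1; Z[2]=1
i=3: fresh scan; Z[3]=0
i=4: fresh scan; Z[4]=0
i=5: fresh scan; Z[5]=0
i=6: fresh scan; Z[6]=1 extend→box=[6,7)
i=7: fresh scan; Z[7]=0
i=8: fresh scan; Z[8]=1 extend→box=[8,9)
i=9: fresh scan; Z[9]=0
i=10: fresh scan; Z[10]=0
i=11: fresh scan; Z[11]=0
i=12: fresh scan; Z[12]=0
i=13: fresh scan; Z[13]=1 extend→box=[13,14)
i=14: fresh scan; Z[14]=0
i=15: fresh scan; Z[15]=0
i=16: fresh scan; Z[16]=1 extend→box=[16,17)
i=17: fresh scan; Z[17]=0
i=18: fresh scan; Z[18]=0
i=19: fresh scan; Z[19]=0
i=20: fresh scan; Z[20]=0
i=21: fresh scan; Z[21]=0
i=22: fresh scan; Z[22]=0
i=23: fresh scan; Z[23]=0
i=24: fresh scan; Z[24]=1 extend→box=[24,25)
i=25: fresh scan; Z[25]=0
i=26: fresh scan; Z[26]=2 extend→box=[26,28)
i=27: min(r-i=1, Z[1]=2)=1; Z[27]=1
i=28: fresh scan; Z[28]=0
i=29: fresh scan; Z[29]=3 extend→box=[29,32)
i=30: min(r-i=2, Z[1]=2)=2; Z[30]=3 extend→box=[30,33)
i=31: min(r-i=2, Z[1]=2)=2; Z[31]=2
i=32: min(r-i=1, Z[2]=1)=1; Z[32]=1
i=33: fresh scan; Z[33]=0
i=34: fresh scan; Z[34]=0
i=35: fresh scan; Z[35]=0
i=36: fresh scan; Z[36]=0
i=37: fresh scan; Z[37]=0

[38, 2, 1, 0, 0, 0, 1, 0, 1, 0, 0, 0, 0, 1, 0, 0, 1, 0, 0, 0, 0, 0, 0, 0, 1, 0, 2, 1, 0, 3, 3, 2, 1, 0, 0, 0, 0, 0]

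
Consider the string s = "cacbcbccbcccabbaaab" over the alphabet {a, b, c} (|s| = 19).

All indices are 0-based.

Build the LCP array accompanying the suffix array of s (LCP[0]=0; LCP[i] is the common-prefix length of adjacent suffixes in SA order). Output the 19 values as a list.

sorted suffixes:
  #0 SA[0]=15  'aaab'
  #1 SA[1]=16  'aab'
  #2 SA[2]=17  'ab'
  #3 SA[3]=12  'abbaaab'
  #4 SA[4]=1  'acbcbccbcccabbaaab'
  #5 SA[5]=18  'b'
  #6 SA[6]=14  'baaab'
  #7 SA[7]=13  'bbaaab'
  #8 SA[8]=3  'bcbccbcccabbaaab'
  #9 SA[9]=5  'bccbcccabbaaab'
  #10 SA[10]=8  'bcccabbaaab'
  #11 SA[11]=11  'cabbaaab'
  #12 SA[12]=0  'cacbcbccbcccabbaaab'
  #13 SA[13]=2  'cbcbccbcccabbaaab'
  #14 SA[14]=4  'cbccbcccabbaaab'
  #15 SA[15]=7  'cbcccabbaaab'
  #16 SA[16]=10  'ccabbaaab'
  #17 SA[17]=6  'ccbcccabbaaab'
  #18 SA[18]=9  'cccabbaaab'

SA = [15, 16, 17, 12, 1, 18, 14, 13, 3, 5, 8, 11, 0, 2, 4, 7, 10, 6, 9]
[i] adj suffixes → lcp
  [1] 15/16 → 2 ('aa')
  [2] 16/17 → 1 ('a')
  [3] 17/12 → 2 ('ab')
  [4] 12/1 → 1 ('a')
  [5] 1/18 → 0 ('')
  [6] 18/14 → 1 ('b')
  [7] 14/13 → 1 ('b')
  [8] 13/3 → 1 ('b')
  [9] 3/5 → 2 ('bc')
  [10] 5/8 → 3 ('bcc')
  [11] 8/11 → 0 ('')
  [12] 11/0 → 2 ('ca')
  [13] 0/2 → 1 ('c')
  [14] 2/4 → 3 ('cbc')
  [15] 4/7 → 4 ('cbcc')
  [16] 7/10 → 1 ('c')
  [17] 10/6 → 2 ('cc')
  [18] 6/9 → 2 ('cc')

[0, 2, 1, 2, 1, 0, 1, 1, 1, 2, 3, 0, 2, 1, 3, 4, 1, 2, 2]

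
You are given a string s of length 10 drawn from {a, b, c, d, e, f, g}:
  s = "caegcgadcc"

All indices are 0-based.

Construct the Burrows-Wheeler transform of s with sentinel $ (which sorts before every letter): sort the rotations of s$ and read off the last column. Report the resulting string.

rank  rotation     last
    0  $caegcgadcc  c
    1  adcc$caegcg  g
    2  aegcgadcc$c  c
    3  c$caegcgadc  c
    4  caegcgadcc$  $
    5  cc$caegcgad  d
    6  cgadcc$caeg  g
    7  dcc$caegcga  a
    8  egcgadcc$ca  a
    9  gadcc$caegc  c
   10  gcgadcc$cae  e

cgcc$dgaace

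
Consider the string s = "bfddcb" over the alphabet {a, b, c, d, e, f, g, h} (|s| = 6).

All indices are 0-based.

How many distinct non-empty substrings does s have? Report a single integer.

19

sorted suffixes:
  #0 SA[0]=5  'b'
  #1 SA[1]=0  'bfddcb'
  #2 SA[2]=4  'cb'
  #3 SA[3]=3  'dcb'
  #4 SA[4]=2  'ddcb'
  #5 SA[5]=1  'fddcb'

SA = [5, 0, 4, 3, 2, 1]
[i] adj suffixes → lcp
  [1] 5/0 → 1 ('b')
  [2] 0/4 → 0 ('')
  [3] 4/3 → 0 ('')
  [4] 3/2 → 1 ('d')
  [5] 2/1 → 0 ('')

n(n+1)/2 = 6·7/2 = 21
Σ LCP = 0 + 1 + 0 + 0 + 1 + 0 = 2
distinct = 21 − 2 = 19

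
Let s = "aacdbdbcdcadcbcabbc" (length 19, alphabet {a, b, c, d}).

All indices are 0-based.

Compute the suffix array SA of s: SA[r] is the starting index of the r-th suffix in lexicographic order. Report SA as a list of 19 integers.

[0, 15, 1, 10, 16, 17, 13, 6, 4, 18, 14, 9, 12, 2, 7, 5, 3, 8, 11]

rank | idx | suffix
   0 |   0 | aacdbdbcdcadcbcabbc
   1 |  15 | abbc
   2 |   1 | acdbdbcdcadcbcabbc
   3 |  10 | adcbcabbc
   4 |  16 | bbc
   5 |  17 | bc
   6 |  13 | bcabbc
   7 |   6 | bcdcadcbcabbc
   8 |   4 | bdbcdcadcbcabbc
   9 |  18 | c
  10 |  14 | cabbc
  11 |   9 | cadcbcabbc
  12 |  12 | cbcabbc
  13 |   2 | cdbdbcdcadcbcabbc
  14 |   7 | cdcadcbcabbc
  15 |   5 | dbcdcadcbcabbc
  16 |   3 | dbdbcdcadcbcabbc
  17 |   8 | dcadcbcabbc
  18 |  11 | dcbcabbc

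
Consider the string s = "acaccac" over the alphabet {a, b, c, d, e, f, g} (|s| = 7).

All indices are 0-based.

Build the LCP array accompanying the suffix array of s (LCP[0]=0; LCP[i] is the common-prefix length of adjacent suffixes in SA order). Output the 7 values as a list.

[0, 2, 2, 0, 1, 3, 1]

rank→(start, suffix):
  0 → (5, 'ac')
  1 → (0, 'acaccac')
  2 → (2, 'accac')
  3 → (6, 'c')
  4 → (4, 'cac')
  5 → (1, 'caccac')
  6 → (3, 'ccac')

SA = [5, 0, 2, 6, 4, 1, 3]
rank  pair      lcp
   1  s[5:],s[0:]  2  'ac'
   2  s[0:],s[2:]  2  'ac'
   3  s[2:],s[6:]  0  ''
   4  s[6:],s[4:]  1  'c'
   5  s[4:],s[1:]  3  'cac'
   6  s[1:],s[3:]  1  'c'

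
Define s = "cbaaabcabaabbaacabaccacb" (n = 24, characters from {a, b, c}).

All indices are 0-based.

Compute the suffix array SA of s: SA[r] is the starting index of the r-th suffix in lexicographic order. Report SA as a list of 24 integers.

[2, 9, 3, 13, 7, 16, 10, 4, 14, 21, 18, 23, 1, 8, 12, 17, 11, 5, 6, 15, 20, 22, 0, 19]

rank→(start, suffix):
  0 → (2, 'aaabcabaabbaacabaccacb')
  1 → (9, 'aabbaacabaccacb')
  2 → (3, 'aabcabaabbaacabaccacb')
  3 → (13, 'aacabaccacb')
  4 → (7, 'abaabbaacabaccacb')
  5 → (16, 'abaccacb')
  6 → (10, 'abbaacabaccacb')
  7 → (4, 'abcabaabbaacabaccacb')
  8 → (14, 'acabaccacb')
  9 → (21, 'acb')
  10 → (18, 'accacb')
  11 → (23, 'b')
  12 → (1, 'baaabcabaabbaacabaccacb')
  13 → (8, 'baabbaacabaccacb')
  14 → (12, 'baacabaccacb')
  15 → (17, 'baccacb')
  16 → (11, 'bbaacabaccacb')
  17 → (5, 'bcabaabbaacabaccacb')
  18 → (6, 'cabaabbaacabaccacb')
  19 → (15, 'cabaccacb')
  20 → (20, 'cacb')
  21 → (22, 'cb')
  22 → (0, 'cbaaabcabaabbaacabaccacb')
  23 → (19, 'ccacb')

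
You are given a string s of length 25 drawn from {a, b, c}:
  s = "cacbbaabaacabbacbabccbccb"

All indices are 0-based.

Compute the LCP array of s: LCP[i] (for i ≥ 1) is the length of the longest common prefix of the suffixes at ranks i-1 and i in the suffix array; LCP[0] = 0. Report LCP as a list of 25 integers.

[0, 2, 1, 2, 2, 1, 2, 3, 0, 1, 3, 2, 2, 1, 3, 1, 4, 0, 2, 1, 2, 2, 2, 1, 3]

sorted suffixes:
  #0 SA[0]=5  'aabaacabbacbabccbccb'
  #1 SA[1]=8  'aacabbacbabccbccb'
  #2 SA[2]=6  'abaacabbacbabccbccb'
  #3 SA[3]=11  'abbacbabccbccb'
  #4 SA[4]=17  'abccbccb'
  #5 SA[5]=9  'acabbacbabccbccb'
  #6 SA[6]=14  'acbabccbccb'
  #7 SA[7]=1  'acbbaabaacabbacbabccbccb'
  #8 SA[8]=24  'b'
  #9 SA[9]=4  'baabaacabbacbabccbccb'
  #10 SA[10]=7  'baacabbacbabccbccb'
  #11 SA[11]=16  'babccbccb'
  #12 SA[12]=13  'bacbabccbccb'
  #13 SA[13]=3  'bbaabaacabbacbabccbccb'
  #14 SA[14]=12  'bbacbabccbccb'
  #15 SA[15]=21  'bccb'
  #16 SA[16]=18  'bccbccb'
  #17 SA[17]=10  'cabbacbabccbccb'
  #18 SA[18]=0  'cacbbaabaacabbacbabccbccb'
  #19 SA[19]=23  'cb'
  #20 SA[20]=15  'cbabccbccb'
  #21 SA[21]=2  'cbbaabaacabbacbabccbccb'
  #22 SA[22]=20  'cbccb'
  #23 SA[23]=22  'ccb'
  #24 SA[24]=19  'ccbccb'

SA = [5, 8, 6, 11, 17, 9, 14, 1, 24, 4, 7, 16, 13, 3, 12, 21, 18, 10, 0, 23, 15, 2, 20, 22, 19]
i: (SA[i-1],SA[i]) lcp shared
  1: (5,8) 2 'aa'
  2: (8,6) 1 'a'
  3: (6,11) 2 'ab'
  4: (11,17) 2 'ab'
  5: (17,9) 1 'a'
  6: (9,14) 2 'ac'
  7: (14,1) 3 'acb'
  8: (1,24) 0 ''
  9: (24,4) 1 'b'
  10: (4,7) 3 'baa'
  11: (7,16) 2 'ba'
  12: (16,13) 2 'ba'
  13: (13,3) 1 'b'
  14: (3,12) 3 'bba'
  15: (12,21) 1 'b'
  16: (21,18) 4 'bccb'
  17: (18,10) 0 ''
  18: (10,0) 2 'ca'
  19: (0,23) 1 'c'
  20: (23,15) 2 'cb'
  21: (15,2) 2 'cb'
  22: (2,20) 2 'cb'
  23: (20,22) 1 'c'
  24: (22,19) 3 'ccb'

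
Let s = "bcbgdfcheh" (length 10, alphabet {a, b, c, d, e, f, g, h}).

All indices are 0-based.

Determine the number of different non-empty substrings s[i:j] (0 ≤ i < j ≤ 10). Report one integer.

sorted suffixes:
  #0 SA[0]=0  'bcbgdfcheh'
  #1 SA[1]=2  'bgdfcheh'
  #2 SA[2]=1  'cbgdfcheh'
  #3 SA[3]=6  'cheh'
  #4 SA[4]=4  'dfcheh'
  #5 SA[5]=8  'eh'
  #6 SA[6]=5  'fcheh'
  #7 SA[7]=3  'gdfcheh'
  #8 SA[8]=9  'h'
  #9 SA[9]=7  'heh'

SA = [0, 2, 1, 6, 4, 8, 5, 3, 9, 7]
[i] adj suffixes → lcp
  [1] 0/2 → 1 ('b')
  [2] 2/1 → 0 ('')
  [3] 1/6 → 1 ('c')
  [4] 6/4 → 0 ('')
  [5] 4/8 → 0 ('')
  [6] 8/5 → 0 ('')
  [7] 5/3 → 0 ('')
  [8] 3/9 → 0 ('')
  [9] 9/7 → 1 ('h')

n(n+1)/2 = 10·11/2 = 55
Σ LCP = 0 + 1 + 0 + 1 + 0 + 0 + 0 + 0 + 0 + 1 = 3
distinct = 55 − 3 = 52

52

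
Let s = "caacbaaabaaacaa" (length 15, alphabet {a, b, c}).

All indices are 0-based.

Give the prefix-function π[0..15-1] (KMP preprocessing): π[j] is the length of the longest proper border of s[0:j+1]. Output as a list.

[0, 0, 0, 1, 0, 0, 0, 0, 0, 0, 0, 0, 1, 2, 3]

π[0] = 0
j=1 s[j]='a': π[1]=0 (border '')
j=2 s[j]='a': π[2]=0 (border '')
j=3 s[j]='c': π[3]=1 (border 'c')
j=4 s[j]='b': k: 1→0; π[4]=0 (border '')
j=5 s[j]='a': π[5]=0 (border '')
j=6 s[j]='a': π[6]=0 (border '')
j=7 s[j]='a': π[7]=0 (border '')
j=8 s[j]='b': π[8]=0 (border '')
j=9 s[j]='a': π[9]=0 (border '')
j=10 s[j]='a': π[10]=0 (border '')
j=11 s[j]='a': π[11]=0 (border '')
j=12 s[j]='c': π[12]=1 (border 'c')
j=13 s[j]='a': π[13]=2 (border 'ca')
j=14 s[j]='a': π[14]=3 (border 'caa')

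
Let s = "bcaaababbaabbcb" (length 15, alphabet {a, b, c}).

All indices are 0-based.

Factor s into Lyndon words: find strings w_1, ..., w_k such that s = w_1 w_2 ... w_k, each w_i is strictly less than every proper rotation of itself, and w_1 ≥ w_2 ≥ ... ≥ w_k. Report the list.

emit factor 1: 'bc' (i=0, period=2)
emit factor 2: 'aaababbaabbcb' (i=2, period=13)

["bc", "aaababbaabbcb"]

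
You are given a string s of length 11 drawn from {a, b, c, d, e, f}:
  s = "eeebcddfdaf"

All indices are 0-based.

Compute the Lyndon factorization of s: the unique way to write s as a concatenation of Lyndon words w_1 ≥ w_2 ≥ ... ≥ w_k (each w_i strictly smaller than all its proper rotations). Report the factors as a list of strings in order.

emit factor 1: 'e' (i=0, period=1)
emit factor 2: 'e' (i=1, period=1)
emit factor 3: 'e' (i=2, period=1)
emit factor 4: 'bcddfd' (i=3, period=6)
emit factor 5: 'af' (i=9, period=2)

["e", "e", "e", "bcddfd", "af"]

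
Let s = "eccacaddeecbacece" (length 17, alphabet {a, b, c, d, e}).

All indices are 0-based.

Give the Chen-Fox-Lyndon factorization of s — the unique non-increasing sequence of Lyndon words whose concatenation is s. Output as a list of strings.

["e", "c", "c", "acaddeecbacece"]

emit factor 1: 'e' (i=0, period=1)
emit factor 2: 'c' (i=1, period=1)
emit factor 3: 'c' (i=2, period=1)
emit factor 4: 'acaddeecbacece' (i=3, period=14)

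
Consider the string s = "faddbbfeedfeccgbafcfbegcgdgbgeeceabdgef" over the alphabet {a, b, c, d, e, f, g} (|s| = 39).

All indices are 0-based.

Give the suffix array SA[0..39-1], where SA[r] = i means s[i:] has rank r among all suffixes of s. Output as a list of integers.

sorted suffixes:
  #0 SA[0]=33  'abdgef'
  #1 SA[1]=1  'addbbfeedfeccgbafcfbegcgdgbgeeceabdgef'
  #2 SA[2]=16  'afcfbegcgdgbgeeceabdgef'
  #3 SA[3]=15  'bafcfbegcgdgbgeeceabdgef'
  #4 SA[4]=4  'bbfeedfeccgbafcfbegcgdgbgeeceabdgef'
  #5 SA[5]=34  'bdgef'
  #6 SA[6]=20  'begcgdgbgeeceabdgef'
  #7 SA[7]=5  'bfeedfeccgbafcfbegcgdgbgeeceabdgef'
  #8 SA[8]=27  'bgeeceabdgef'
  #9 SA[9]=12  'ccgbafcfbegcgdgbgeeceabdgef'
  #10 SA[10]=31  'ceabdgef'
  #11 SA[11]=18  'cfbegcgdgbgeeceabdgef'
  #12 SA[12]=13  'cgbafcfbegcgdgbgeeceabdgef'
  #13 SA[13]=23  'cgdgbgeeceabdgef'
  #14 SA[14]=3  'dbbfeedfeccgbafcfbegcgdgbgeeceabdgef'
  #15 SA[15]=2  'ddbbfeedfeccgbafcfbegcgdgbgeeceabdgef'
  #16 SA[16]=9  'dfeccgbafcfbegcgdgbgeeceabdgef'
  #17 SA[17]=25  'dgbgeeceabdgef'
  #18 SA[18]=35  'dgef'
  #19 SA[19]=32  'eabdgef'
  #20 SA[20]=11  'eccgbafcfbegcgdgbgeeceabdgef'
  #21 SA[21]=30  'eceabdgef'
  #22 SA[22]=8  'edfeccgbafcfbegcgdgbgeeceabdgef'
  #23 SA[23]=29  'eeceabdgef'
  #24 SA[24]=7  'eedfeccgbafcfbegcgdgbgeeceabdgef'
  #25 SA[25]=37  'ef'
  #26 SA[26]=21  'egcgdgbgeeceabdgef'
  #27 SA[27]=38  'f'
  #28 SA[28]=0  'faddbbfeedfeccgbafcfbegcgdgbgeeceabdgef'
  #29 SA[29]=19  'fbegcgdgbgeeceabdgef'
  #30 SA[30]=17  'fcfbegcgdgbgeeceabdgef'
  #31 SA[31]=10  'feccgbafcfbegcgdgbgeeceabdgef'
  #32 SA[32]=6  'feedfeccgbafcfbegcgdgbgeeceabdgef'
  #33 SA[33]=14  'gbafcfbegcgdgbgeeceabdgef'
  #34 SA[34]=26  'gbgeeceabdgef'
  #35 SA[35]=22  'gcgdgbgeeceabdgef'
  #36 SA[36]=24  'gdgbgeeceabdgef'
  #37 SA[37]=28  'geeceabdgef'
  #38 SA[38]=36  'gef'

[33, 1, 16, 15, 4, 34, 20, 5, 27, 12, 31, 18, 13, 23, 3, 2, 9, 25, 35, 32, 11, 30, 8, 29, 7, 37, 21, 38, 0, 19, 17, 10, 6, 14, 26, 22, 24, 28, 36]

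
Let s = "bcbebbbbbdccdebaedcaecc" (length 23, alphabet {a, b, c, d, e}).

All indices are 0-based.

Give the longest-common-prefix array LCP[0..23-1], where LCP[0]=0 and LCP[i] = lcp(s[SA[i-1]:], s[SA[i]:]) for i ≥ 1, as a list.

[0, 2, 0, 1, 4, 3, 2, 1, 1, 1, 0, 1, 1, 1, 2, 1, 0, 2, 1, 0, 2, 1, 1]

rank→(start, suffix):
  0 → (19, 'aecc')
  1 → (15, 'aedcaecc')
  2 → (14, 'baedcaecc')
  3 → (4, 'bbbbbdccdebaedcaecc')
  4 → (5, 'bbbbdccdebaedcaecc')
  5 → (6, 'bbbdccdebaedcaecc')
  6 → (7, 'bbdccdebaedcaecc')
  7 → (0, 'bcbebbbbbdccdebaedcaecc')
  8 → (8, 'bdccdebaedcaecc')
  9 → (2, 'bebbbbbdccdebaedcaecc')
  10 → (22, 'c')
  11 → (18, 'caecc')
  12 → (1, 'cbebbbbbdccdebaedcaecc')
  13 → (21, 'cc')
  14 → (10, 'ccdebaedcaecc')
  15 → (11, 'cdebaedcaecc')
  16 → (17, 'dcaecc')
  17 → (9, 'dccdebaedcaecc')
  18 → (12, 'debaedcaecc')
  19 → (13, 'ebaedcaecc')
  20 → (3, 'ebbbbbdccdebaedcaecc')
  21 → (20, 'ecc')
  22 → (16, 'edcaecc')

SA = [19, 15, 14, 4, 5, 6, 7, 0, 8, 2, 22, 18, 1, 21, 10, 11, 17, 9, 12, 13, 3, 20, 16]
i: (SA[i-1],SA[i]) lcp shared
  1: (19,15) 2 'ae'
  2: (15,14) 0 ''
  3: (14,4) 1 'b'
  4: (4,5) 4 'bbbb'
  5: (5,6) 3 'bbb'
  6: (6,7) 2 'bb'
  7: (7,0) 1 'b'
  8: (0,8) 1 'b'
  9: (8,2) 1 'b'
  10: (2,22) 0 ''
  11: (22,18) 1 'c'
  12: (18,1) 1 'c'
  13: (1,21) 1 'c'
  14: (21,10) 2 'cc'
  15: (10,11) 1 'c'
  16: (11,17) 0 ''
  17: (17,9) 2 'dc'
  18: (9,12) 1 'd'
  19: (12,13) 0 ''
  20: (13,3) 2 'eb'
  21: (3,20) 1 'e'
  22: (20,16) 1 'e'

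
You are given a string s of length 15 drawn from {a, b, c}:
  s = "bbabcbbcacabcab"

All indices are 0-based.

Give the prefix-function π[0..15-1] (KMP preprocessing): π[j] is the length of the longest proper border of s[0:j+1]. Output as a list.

π[0] = 0
j=1 s[j]='b': π[1]=1 (border 'b')
j=2 s[j]='a': k: 1→0; π[2]=0 (border '')
j=3 s[j]='b': π[3]=1 (border 'b')
j=4 s[j]='c': k: 1→0; π[4]=0 (border '')
j=5 s[j]='b': π[5]=1 (border 'b')
j=6 s[j]='b': π[6]=2 (border 'bb')
j=7 s[j]='c': k: 2→1→0; π[7]=0 (border '')
j=8 s[j]='a': π[8]=0 (border '')
j=9 s[j]='c': π[9]=0 (border '')
j=10 s[j]='a': π[10]=0 (border '')
j=11 s[j]='b': π[11]=1 (border 'b')
j=12 s[j]='c': k: 1→0; π[12]=0 (border '')
j=13 s[j]='a': π[13]=0 (border '')
j=14 s[j]='b': π[14]=1 (border 'b')

[0, 1, 0, 1, 0, 1, 2, 0, 0, 0, 0, 1, 0, 0, 1]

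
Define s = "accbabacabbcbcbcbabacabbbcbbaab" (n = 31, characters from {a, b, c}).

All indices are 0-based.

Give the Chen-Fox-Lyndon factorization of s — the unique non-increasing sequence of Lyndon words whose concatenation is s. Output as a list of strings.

emit factor 1: 'accb' (i=0, period=4)
emit factor 2: 'abacabbcbcbcb' (i=4, period=13)
emit factor 3: 'abacabbbcbb' (i=17, period=11)
emit factor 4: 'aab' (i=28, period=3)

["accb", "abacabbcbcbcb", "abacabbbcbb", "aab"]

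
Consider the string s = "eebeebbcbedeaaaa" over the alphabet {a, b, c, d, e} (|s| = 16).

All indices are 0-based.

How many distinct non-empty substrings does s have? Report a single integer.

rank→(start, suffix):
  0 → (15, 'a')
  1 → (14, 'aa')
  2 → (13, 'aaa')
  3 → (12, 'aaaa')
  4 → (5, 'bbcbedeaaaa')
  5 → (6, 'bcbedeaaaa')
  6 → (8, 'bedeaaaa')
  7 → (2, 'beebbcbedeaaaa')
  8 → (7, 'cbedeaaaa')
  9 → (10, 'deaaaa')
  10 → (11, 'eaaaa')
  11 → (4, 'ebbcbedeaaaa')
  12 → (1, 'ebeebbcbedeaaaa')
  13 → (9, 'edeaaaa')
  14 → (3, 'eebbcbedeaaaa')
  15 → (0, 'eebeebbcbedeaaaa')

SA = [15, 14, 13, 12, 5, 6, 8, 2, 7, 10, 11, 4, 1, 9, 3, 0]
rank  pair      lcp
   1  s[15:],s[14:]  1  'a'
   2  s[14:],s[13:]  2  'aa'
   3  s[13:],s[12:]  3  'aaa'
   4  s[12:],s[5:]  0  ''
   5  s[5:],s[6:]  1  'b'
   6  s[6:],s[8:]  1  'b'
   7  s[8:],s[2:]  2  'be'
   8  s[2:],s[7:]  0  ''
   9  s[7:],s[10:]  0  ''
  10  s[10:],s[11:]  0  ''
  11  s[11:],s[4:]  1  'e'
  12  s[4:],s[1:]  2  'eb'
  13  s[1:],s[9:]  1  'e'
  14  s[9:],s[3:]  1  'e'
  15  s[3:],s[0:]  3  'eeb'

n(n+1)/2 = 16·17/2 = 136
Σ LCP = 0 + 1 + 2 + 3 + 0 + 1 + 1 + 2 + 0 + 0 + 0 + 1 + 2 + 1 + 1 + 3 = 18
distinct = 136 − 18 = 118

118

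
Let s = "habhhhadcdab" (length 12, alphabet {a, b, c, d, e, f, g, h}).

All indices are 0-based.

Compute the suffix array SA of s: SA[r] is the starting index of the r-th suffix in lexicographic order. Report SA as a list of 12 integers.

[10, 1, 6, 11, 2, 8, 9, 7, 0, 5, 4, 3]

rank→(start, suffix):
  0 → (10, 'ab')
  1 → (1, 'abhhhadcdab')
  2 → (6, 'adcdab')
  3 → (11, 'b')
  4 → (2, 'bhhhadcdab')
  5 → (8, 'cdab')
  6 → (9, 'dab')
  7 → (7, 'dcdab')
  8 → (0, 'habhhhadcdab')
  9 → (5, 'hadcdab')
  10 → (4, 'hhadcdab')
  11 → (3, 'hhhadcdab')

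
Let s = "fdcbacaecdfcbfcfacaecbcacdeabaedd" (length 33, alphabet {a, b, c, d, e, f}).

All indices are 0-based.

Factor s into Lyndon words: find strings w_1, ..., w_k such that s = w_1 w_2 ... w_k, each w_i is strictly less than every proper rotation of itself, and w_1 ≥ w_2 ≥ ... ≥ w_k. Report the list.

["f", "d", "c", "b", "acaecdfcbfcf", "acaecbcacde", "abaedd"]

emit factor 1: 'f' (i=0, period=1)
emit factor 2: 'd' (i=1, period=1)
emit factor 3: 'c' (i=2, period=1)
emit factor 4: 'b' (i=3, period=1)
emit factor 5: 'acaecdfcbfcf' (i=4, period=12)
emit factor 6: 'acaecbcacde' (i=16, period=11)
emit factor 7: 'abaedd' (i=27, period=6)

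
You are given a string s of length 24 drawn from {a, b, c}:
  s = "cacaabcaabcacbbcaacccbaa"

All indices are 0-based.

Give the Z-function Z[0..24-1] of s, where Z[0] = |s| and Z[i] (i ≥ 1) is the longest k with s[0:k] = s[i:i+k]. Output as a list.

[24, 0, 2, 0, 0, 0, 2, 0, 0, 0, 3, 0, 1, 0, 0, 2, 0, 0, 1, 1, 1, 0, 0, 0]

Z[0]=24
i=1: fresh scan; Z[1]=0
i=2: fresh scan; Z[2]=2 grow→box=[2,4)
i=3: min(r-i=1, Z[1]=0)=0; Z[3]=0
i=4: fresh scan; Z[4]=0
i=5: fresh scan; Z[5]=0
i=6: fresh scan; Z[6]=2 grow→box=[6,8)
i=7: min(r-i=1, Z[1]=0)=0; Z[7]=0
i=8: fresh scan; Z[8]=0
i=9: fresh scan; Z[9]=0
i=10: fresh scan; Z[10]=3 grow→box=[10,13)
i=11: min(r-i=2, Z[1]=0)=0; Z[11]=0
i=12: min(r-i=1, Z[2]=2)=1; Z[12]=1
i=13: fresh scan; Z[13]=0
i=14: fresh scan; Z[14]=0
i=15: fresh scan; Z[15]=2 grow→box=[15,17)
i=16: min(r-i=1, Z[1]=0)=0; Z[16]=0
i=17: fresh scan; Z[17]=0
i=18: fresh scan; Z[18]=1 grow→box=[18,19)
i=19: fresh scan; Z[19]=1 grow→box=[19,20)
i=20: fresh scan; Z[20]=1 grow→box=[20,21)
i=21: fresh scan; Z[21]=0
i=22: fresh scan; Z[22]=0
i=23: fresh scan; Z[23]=0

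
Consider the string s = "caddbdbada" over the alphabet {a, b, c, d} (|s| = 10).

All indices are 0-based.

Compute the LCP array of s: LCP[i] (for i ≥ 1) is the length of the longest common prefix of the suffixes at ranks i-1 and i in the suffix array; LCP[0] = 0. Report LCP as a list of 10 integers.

[0, 1, 2, 0, 1, 0, 0, 1, 2, 1]

sorted suffixes:
  #0 SA[0]=9  'a'
  #1 SA[1]=7  'ada'
  #2 SA[2]=1  'addbdbada'
  #3 SA[3]=6  'bada'
  #4 SA[4]=4  'bdbada'
  #5 SA[5]=0  'caddbdbada'
  #6 SA[6]=8  'da'
  #7 SA[7]=5  'dbada'
  #8 SA[8]=3  'dbdbada'
  #9 SA[9]=2  'ddbdbada'

SA = [9, 7, 1, 6, 4, 0, 8, 5, 3, 2]
i: (SA[i-1],SA[i]) lcp shared
  1: (9,7) 1 'a'
  2: (7,1) 2 'ad'
  3: (1,6) 0 ''
  4: (6,4) 1 'b'
  5: (4,0) 0 ''
  6: (0,8) 0 ''
  7: (8,5) 1 'd'
  8: (5,3) 2 'db'
  9: (3,2) 1 'd'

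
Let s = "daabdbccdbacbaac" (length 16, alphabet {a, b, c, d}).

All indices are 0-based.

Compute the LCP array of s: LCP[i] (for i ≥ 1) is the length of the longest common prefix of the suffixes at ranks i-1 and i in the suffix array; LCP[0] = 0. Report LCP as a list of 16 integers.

rank→(start, suffix):
  0 → (1, 'aabdbccdbacbaac')
  1 → (13, 'aac')
  2 → (2, 'abdbccdbacbaac')
  3 → (14, 'ac')
  4 → (10, 'acbaac')
  5 → (12, 'baac')
  6 → (9, 'bacbaac')
  7 → (5, 'bccdbacbaac')
  8 → (3, 'bdbccdbacbaac')
  9 → (15, 'c')
  10 → (11, 'cbaac')
  11 → (6, 'ccdbacbaac')
  12 → (7, 'cdbacbaac')
  13 → (0, 'daabdbccdbacbaac')
  14 → (8, 'dbacbaac')
  15 → (4, 'dbccdbacbaac')

SA = [1, 13, 2, 14, 10, 12, 9, 5, 3, 15, 11, 6, 7, 0, 8, 4]
rank  pair      lcp
   1  s[1:],s[13:]  2  'aa'
   2  s[13:],s[2:]  1  'a'
   3  s[2:],s[14:]  1  'a'
   4  s[14:],s[10:]  2  'ac'
   5  s[10:],s[12:]  0  ''
   6  s[12:],s[9:]  2  'ba'
   7  s[9:],s[5:]  1  'b'
   8  s[5:],s[3:]  1  'b'
   9  s[3:],s[15:]  0  ''
  10  s[15:],s[11:]  1  'c'
  11  s[11:],s[6:]  1  'c'
  12  s[6:],s[7:]  1  'c'
  13  s[7:],s[0:]  0  ''
  14  s[0:],s[8:]  1  'd'
  15  s[8:],s[4:]  2  'db'

[0, 2, 1, 1, 2, 0, 2, 1, 1, 0, 1, 1, 1, 0, 1, 2]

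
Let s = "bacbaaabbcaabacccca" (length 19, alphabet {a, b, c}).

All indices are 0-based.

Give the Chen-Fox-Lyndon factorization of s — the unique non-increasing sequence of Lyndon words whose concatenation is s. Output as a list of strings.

["b", "acb", "aaabbcaabacccc", "a"]

emit factor 1: 'b' (i=0, period=1)
emit factor 2: 'acb' (i=1, period=3)
emit factor 3: 'aaabbcaabacccc' (i=4, period=14)
emit factor 4: 'a' (i=18, period=1)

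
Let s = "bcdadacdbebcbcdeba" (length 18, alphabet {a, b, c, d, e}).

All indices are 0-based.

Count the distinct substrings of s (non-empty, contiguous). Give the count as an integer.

151

sorted suffixes:
  #0 SA[0]=17  'a'
  #1 SA[1]=5  'acdbebcbcdeba'
  #2 SA[2]=3  'adacdbebcbcdeba'
  #3 SA[3]=16  'ba'
  #4 SA[4]=10  'bcbcdeba'
  #5 SA[5]=0  'bcdadacdbebcbcdeba'
  #6 SA[6]=12  'bcdeba'
  #7 SA[7]=8  'bebcbcdeba'
  #8 SA[8]=11  'cbcdeba'
  #9 SA[9]=1  'cdadacdbebcbcdeba'
  #10 SA[10]=6  'cdbebcbcdeba'
  #11 SA[11]=13  'cdeba'
  #12 SA[12]=4  'dacdbebcbcdeba'
  #13 SA[13]=2  'dadacdbebcbcdeba'
  #14 SA[14]=7  'dbebcbcdeba'
  #15 SA[15]=14  'deba'
  #16 SA[16]=15  'eba'
  #17 SA[17]=9  'ebcbcdeba'

SA = [17, 5, 3, 16, 10, 0, 12, 8, 11, 1, 6, 13, 4, 2, 7, 14, 15, 9]
[i] adj suffixes → lcp
  [1] 17/5 → 1 ('a')
  [2] 5/3 → 1 ('a')
  [3] 3/16 → 0 ('')
  [4] 16/10 → 1 ('b')
  [5] 10/0 → 2 ('bc')
  [6] 0/12 → 3 ('bcd')
  [7] 12/8 → 1 ('b')
  [8] 8/11 → 0 ('')
  [9] 11/1 → 1 ('c')
  [10] 1/6 → 2 ('cd')
  [11] 6/13 → 2 ('cd')
  [12] 13/4 → 0 ('')
  [13] 4/2 → 2 ('da')
  [14] 2/7 → 1 ('d')
  [15] 7/14 → 1 ('d')
  [16] 14/15 → 0 ('')
  [17] 15/9 → 2 ('eb')

n(n+1)/2 = 18·19/2 = 171
Σ LCP = 0 + 1 + 1 + 0 + 1 + 2 + 3 + 1 + 0 + 1 + 2 + 2 + 0 + 2 + 1 + 1 + 0 + 2 = 20
distinct = 171 − 20 = 151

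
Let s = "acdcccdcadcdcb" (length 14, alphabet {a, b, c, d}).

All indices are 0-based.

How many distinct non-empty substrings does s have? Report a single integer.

87

rank | idx | suffix
   0 |   0 | acdcccdcadcdcb
   1 |   8 | adcdcb
   2 |  13 | b
   3 |   7 | cadcdcb
   4 |  12 | cb
   5 |   3 | cccdcadcdcb
   6 |   4 | ccdcadcdcb
   7 |   5 | cdcadcdcb
   8 |  10 | cdcb
   9 |   1 | cdcccdcadcdcb
  10 |   6 | dcadcdcb
  11 |  11 | dcb
  12 |   2 | dcccdcadcdcb
  13 |   9 | dcdcb

SA = [0, 8, 13, 7, 12, 3, 4, 5, 10, 1, 6, 11, 2, 9]
i: (SA[i-1],SA[i]) lcp shared
  1: (0,8) 1 'a'
  2: (8,13) 0 ''
  3: (13,7) 0 ''
  4: (7,12) 1 'c'
  5: (12,3) 1 'c'
  6: (3,4) 2 'cc'
  7: (4,5) 1 'c'
  8: (5,10) 3 'cdc'
  9: (10,1) 3 'cdc'
  10: (1,6) 0 ''
  11: (6,11) 2 'dc'
  12: (11,2) 2 'dc'
  13: (2,9) 2 'dc'

n(n+1)/2 = 14·15/2 = 105
Σ LCP = 0 + 1 + 0 + 0 + 1 + 1 + 2 + 1 + 3 + 3 + 0 + 2 + 2 + 2 = 18
distinct = 105 − 18 = 87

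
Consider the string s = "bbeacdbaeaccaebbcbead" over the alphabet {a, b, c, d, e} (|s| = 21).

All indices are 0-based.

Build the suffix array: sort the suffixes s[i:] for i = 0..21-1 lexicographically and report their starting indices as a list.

rank→(start, suffix):
  0 → (9, 'accaebbcbead')
  1 → (3, 'acdbaeaccaebbcbead')
  2 → (19, 'ad')
  3 → (7, 'aeaccaebbcbead')
  4 → (12, 'aebbcbead')
  5 → (6, 'baeaccaebbcbead')
  6 → (14, 'bbcbead')
  7 → (0, 'bbeacdbaeaccaebbcbead')
  8 → (15, 'bcbead')
  9 → (1, 'beacdbaeaccaebbcbead')
  10 → (17, 'bead')
  11 → (11, 'caebbcbead')
  12 → (16, 'cbead')
  13 → (10, 'ccaebbcbead')
  14 → (4, 'cdbaeaccaebbcbead')
  15 → (20, 'd')
  16 → (5, 'dbaeaccaebbcbead')
  17 → (8, 'eaccaebbcbead')
  18 → (2, 'eacdbaeaccaebbcbead')
  19 → (18, 'ead')
  20 → (13, 'ebbcbead')

[9, 3, 19, 7, 12, 6, 14, 0, 15, 1, 17, 11, 16, 10, 4, 20, 5, 8, 2, 18, 13]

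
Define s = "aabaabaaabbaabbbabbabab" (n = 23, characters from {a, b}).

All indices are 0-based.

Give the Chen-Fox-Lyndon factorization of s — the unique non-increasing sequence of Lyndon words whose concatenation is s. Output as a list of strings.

["aab", "aab", "aaabbaabbbabbabab"]

emit factor 1: 'aab' (i=0, period=3)
emit factor 2: 'aab' (i=3, period=3)
emit factor 3: 'aaabbaabbbabbabab' (i=6, period=17)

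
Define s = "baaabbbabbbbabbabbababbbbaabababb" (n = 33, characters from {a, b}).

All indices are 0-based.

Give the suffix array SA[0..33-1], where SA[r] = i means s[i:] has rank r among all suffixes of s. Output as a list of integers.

[1, 25, 2, 26, 28, 18, 30, 15, 12, 3, 20, 7, 32, 0, 24, 27, 17, 29, 14, 11, 19, 6, 31, 23, 16, 13, 10, 5, 22, 9, 4, 21, 8]

sorted suffixes:
  #0 SA[0]=1  'aaabbbabbbbabbabbababbbbaabababb'
  #1 SA[1]=25  'aabababb'
  #2 SA[2]=2  'aabbbabbbbabbabbababbbbaabababb'
  #3 SA[3]=26  'abababb'
  #4 SA[4]=28  'ababb'
  #5 SA[5]=18  'ababbbbaabababb'
  #6 SA[6]=30  'abb'
  #7 SA[7]=15  'abbababbbbaabababb'
  #8 SA[8]=12  'abbabbababbbbaabababb'
  #9 SA[9]=3  'abbbabbbbabbabbababbbbaabababb'
  #10 SA[10]=20  'abbbbaabababb'
  #11 SA[11]=7  'abbbbabbabbababbbbaabababb'
  #12 SA[12]=32  'b'
  #13 SA[13]=0  'baaabbbabbbbabbabbababbbbaabababb'
  #14 SA[14]=24  'baabababb'
  #15 SA[15]=27  'bababb'
  #16 SA[16]=17  'bababbbbaabababb'
  #17 SA[17]=29  'babb'
  #18 SA[18]=14  'babbababbbbaabababb'
  #19 SA[19]=11  'babbabbababbbbaabababb'
  #20 SA[20]=19  'babbbbaabababb'
  #21 SA[21]=6  'babbbbabbabbababbbbaabababb'
  #22 SA[22]=31  'bb'
  #23 SA[23]=23  'bbaabababb'
  #24 SA[24]=16  'bbababbbbaabababb'
  #25 SA[25]=13  'bbabbababbbbaabababb'
  #26 SA[26]=10  'bbabbabbababbbbaabababb'
  #27 SA[27]=5  'bbabbbbabbabbababbbbaabababb'
  #28 SA[28]=22  'bbbaabababb'
  #29 SA[29]=9  'bbbabbabbababbbbaabababb'
  #30 SA[30]=4  'bbbabbbbabbabbababbbbaabababb'
  #31 SA[31]=21  'bbbbaabababb'
  #32 SA[32]=8  'bbbbabbabbababbbbaabababb'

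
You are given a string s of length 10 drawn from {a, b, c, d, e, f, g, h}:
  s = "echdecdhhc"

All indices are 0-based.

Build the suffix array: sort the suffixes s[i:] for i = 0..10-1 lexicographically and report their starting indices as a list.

[9, 5, 1, 3, 6, 4, 0, 8, 2, 7]

rank | idx | suffix
   0 |   9 | c
   1 |   5 | cdhhc
   2 |   1 | chdecdhhc
   3 |   3 | decdhhc
   4 |   6 | dhhc
   5 |   4 | ecdhhc
   6 |   0 | echdecdhhc
   7 |   8 | hc
   8 |   2 | hdecdhhc
   9 |   7 | hhc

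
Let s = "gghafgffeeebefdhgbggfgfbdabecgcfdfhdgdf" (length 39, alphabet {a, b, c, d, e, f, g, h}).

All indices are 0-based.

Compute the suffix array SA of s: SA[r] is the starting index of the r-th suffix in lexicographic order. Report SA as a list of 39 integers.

sorted suffixes:
  #0 SA[0]=25  'abecgcfdfhdgdf'
  #1 SA[1]=3  'afgffeeebefdhgbggfgfbdabecgcfdfhdgdf'
  #2 SA[2]=23  'bdabecgcfdfhdgdf'
  #3 SA[3]=26  'becgcfdfhdgdf'
  #4 SA[4]=11  'befdhgbggfgfbdabecgcfdfhdgdf'
  #5 SA[5]=17  'bggfgfbdabecgcfdfhdgdf'
  #6 SA[6]=30  'cfdfhdgdf'
  #7 SA[7]=28  'cgcfdfhdgdf'
  #8 SA[8]=24  'dabecgcfdfhdgdf'
  #9 SA[9]=37  'df'
  #10 SA[10]=32  'dfhdgdf'
  #11 SA[11]=35  'dgdf'
  #12 SA[12]=14  'dhgbggfgfbdabecgcfdfhdgdf'
  #13 SA[13]=10  'ebefdhgbggfgfbdabecgcfdfhdgdf'
  #14 SA[14]=27  'ecgcfdfhdgdf'
  #15 SA[15]=9  'eebefdhgbggfgfbdabecgcfdfhdgdf'
  #16 SA[16]=8  'eeebefdhgbggfgfbdabecgcfdfhdgdf'
  #17 SA[17]=12  'efdhgbggfgfbdabecgcfdfhdgdf'
  #18 SA[18]=38  'f'
  #19 SA[19]=22  'fbdabecgcfdfhdgdf'
  #20 SA[20]=31  'fdfhdgdf'
  #21 SA[21]=13  'fdhgbggfgfbdabecgcfdfhdgdf'
  #22 SA[22]=7  'feeebefdhgbggfgfbdabecgcfdfhdgdf'
  #23 SA[23]=6  'ffeeebefdhgbggfgfbdabecgcfdfhdgdf'
  #24 SA[24]=20  'fgfbdabecgcfdfhdgdf'
  #25 SA[25]=4  'fgffeeebefdhgbggfgfbdabecgcfdfhdgdf'
  #26 SA[26]=33  'fhdgdf'
  #27 SA[27]=16  'gbggfgfbdabecgcfdfhdgdf'
  #28 SA[28]=29  'gcfdfhdgdf'
  #29 SA[29]=36  'gdf'
  #30 SA[30]=21  'gfbdabecgcfdfhdgdf'
  #31 SA[31]=5  'gffeeebefdhgbggfgfbdabecgcfdfhdgdf'
  #32 SA[32]=19  'gfgfbdabecgcfdfhdgdf'
  #33 SA[33]=18  'ggfgfbdabecgcfdfhdgdf'
  #34 SA[34]=0  'gghafgffeeebefdhgbggfgfbdabecgcfdfhdgdf'
  #35 SA[35]=1  'ghafgffeeebefdhgbggfgfbdabecgcfdfhdgdf'
  #36 SA[36]=2  'hafgffeeebefdhgbggfgfbdabecgcfdfhdgdf'
  #37 SA[37]=34  'hdgdf'
  #38 SA[38]=15  'hgbggfgfbdabecgcfdfhdgdf'

[25, 3, 23, 26, 11, 17, 30, 28, 24, 37, 32, 35, 14, 10, 27, 9, 8, 12, 38, 22, 31, 13, 7, 6, 20, 4, 33, 16, 29, 36, 21, 5, 19, 18, 0, 1, 2, 34, 15]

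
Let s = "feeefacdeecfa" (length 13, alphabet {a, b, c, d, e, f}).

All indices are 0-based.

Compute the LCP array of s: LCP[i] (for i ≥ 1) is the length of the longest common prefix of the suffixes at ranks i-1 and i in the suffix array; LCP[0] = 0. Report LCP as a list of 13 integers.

[0, 1, 0, 1, 0, 0, 1, 2, 2, 1, 0, 2, 1]

rank→(start, suffix):
  0 → (12, 'a')
  1 → (5, 'acdeecfa')
  2 → (6, 'cdeecfa')
  3 → (10, 'cfa')
  4 → (7, 'deecfa')
  5 → (9, 'ecfa')
  6 → (8, 'eecfa')
  7 → (1, 'eeefacdeecfa')
  8 → (2, 'eefacdeecfa')
  9 → (3, 'efacdeecfa')
  10 → (11, 'fa')
  11 → (4, 'facdeecfa')
  12 → (0, 'feeefacdeecfa')

SA = [12, 5, 6, 10, 7, 9, 8, 1, 2, 3, 11, 4, 0]
i: (SA[i-1],SA[i]) lcp shared
  1: (12,5) 1 'a'
  2: (5,6) 0 ''
  3: (6,10) 1 'c'
  4: (10,7) 0 ''
  5: (7,9) 0 ''
  6: (9,8) 1 'e'
  7: (8,1) 2 'ee'
  8: (1,2) 2 'ee'
  9: (2,3) 1 'e'
  10: (3,11) 0 ''
  11: (11,4) 2 'fa'
  12: (4,0) 1 'f'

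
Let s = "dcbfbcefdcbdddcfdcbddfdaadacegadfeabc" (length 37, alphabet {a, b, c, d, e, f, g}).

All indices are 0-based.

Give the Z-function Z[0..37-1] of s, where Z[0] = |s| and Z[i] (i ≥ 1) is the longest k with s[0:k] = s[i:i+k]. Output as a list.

Z[0]=37
i=1: outside box; Z[1]=0
i=2: outside box; Z[2]=0
i=3: outside box; Z[3]=0
i=4: outside box; Z[4]=0
i=5: outside box; Z[5]=0
i=6: outside box; Z[6]=0
i=7: outside box; Z[7]=0
i=8: outside box; Z[8]=3 extend→box=[8,11)
i=9: min(r-i=2, Z[1]=0)=0; Z[9]=0
i=10: min(r-i=1, Z[2]=0)=0; Z[10]=0
i=11: outside box; Z[11]=1 extend→box=[11,12)
i=12: outside box; Z[12]=1 extend→box=[12,13)
i=13: outside box; Z[13]=2 extend→box=[13,15)
i=14: min(r-i=1, Z[1]=0)=0; Z[14]=0
i=15: outside box; Z[15]=0
i=16: outside box; Z[16]=3 extend→box=[16,19)
i=17: min(r-i=2, Z[1]=0)=0; Z[17]=0
i=18: min(r-i=1, Z[2]=0)=0; Z[18]=0
i=19: outside box; Z[19]=1 extend→box=[19,20)
i=20: outside box; Z[20]=1 extend→box=[20,21)
i=21: outside box; Z[21]=0
i=22: outside box; Z[22]=1 extend→box=[22,23)
i=23: outside box; Z[23]=0
i=24: outside box; Z[24]=0
i=25: outside box; Z[25]=1 extend→box=[25,26)
i=26: outside box; Z[26]=0
i=27: outside box; Z[27]=0
i=28: outside box; Z[28]=0
i=29: outside box; Z[29]=0
i=30: outside box; Z[30]=0
i=31: outside box; Z[31]=1 extend→box=[31,32)
i=32: outside box; Z[32]=0
i=33: outside box; Z[33]=0
i=34: outside box; Z[34]=0
i=35: outside box; Z[35]=0
i=36: outside box; Z[36]=0

[37, 0, 0, 0, 0, 0, 0, 0, 3, 0, 0, 1, 1, 2, 0, 0, 3, 0, 0, 1, 1, 0, 1, 0, 0, 1, 0, 0, 0, 0, 0, 1, 0, 0, 0, 0, 0]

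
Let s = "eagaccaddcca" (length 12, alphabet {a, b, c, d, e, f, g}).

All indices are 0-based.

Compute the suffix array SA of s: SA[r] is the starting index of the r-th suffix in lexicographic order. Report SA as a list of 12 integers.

sorted suffixes:
  #0 SA[0]=11  'a'
  #1 SA[1]=3  'accaddcca'
  #2 SA[2]=6  'addcca'
  #3 SA[3]=1  'agaccaddcca'
  #4 SA[4]=10  'ca'
  #5 SA[5]=5  'caddcca'
  #6 SA[6]=9  'cca'
  #7 SA[7]=4  'ccaddcca'
  #8 SA[8]=8  'dcca'
  #9 SA[9]=7  'ddcca'
  #10 SA[10]=0  'eagaccaddcca'
  #11 SA[11]=2  'gaccaddcca'

[11, 3, 6, 1, 10, 5, 9, 4, 8, 7, 0, 2]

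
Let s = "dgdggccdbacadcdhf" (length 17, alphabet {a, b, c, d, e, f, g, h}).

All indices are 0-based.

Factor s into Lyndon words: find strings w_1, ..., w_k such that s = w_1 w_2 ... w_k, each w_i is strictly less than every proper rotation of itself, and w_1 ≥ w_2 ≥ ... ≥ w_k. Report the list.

emit factor 1: 'dgdgg' (i=0, period=5)
emit factor 2: 'ccd' (i=5, period=3)
emit factor 3: 'b' (i=8, period=1)
emit factor 4: 'acadcdhf' (i=9, period=8)

["dgdgg", "ccd", "b", "acadcdhf"]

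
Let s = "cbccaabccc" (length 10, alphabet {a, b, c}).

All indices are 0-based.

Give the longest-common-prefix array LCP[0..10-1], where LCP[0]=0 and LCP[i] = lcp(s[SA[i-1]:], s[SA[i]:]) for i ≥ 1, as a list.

rank→(start, suffix):
  0 → (4, 'aabccc')
  1 → (5, 'abccc')
  2 → (1, 'bccaabccc')
  3 → (6, 'bccc')
  4 → (9, 'c')
  5 → (3, 'caabccc')
  6 → (0, 'cbccaabccc')
  7 → (8, 'cc')
  8 → (2, 'ccaabccc')
  9 → (7, 'ccc')

SA = [4, 5, 1, 6, 9, 3, 0, 8, 2, 7]
rank  pair      lcp
   1  s[4:],s[5:]  1  'a'
   2  s[5:],s[1:]  0  ''
   3  s[1:],s[6:]  3  'bcc'
   4  s[6:],s[9:]  0  ''
   5  s[9:],s[3:]  1  'c'
   6  s[3:],s[0:]  1  'c'
   7  s[0:],s[8:]  1  'c'
   8  s[8:],s[2:]  2  'cc'
   9  s[2:],s[7:]  2  'cc'

[0, 1, 0, 3, 0, 1, 1, 1, 2, 2]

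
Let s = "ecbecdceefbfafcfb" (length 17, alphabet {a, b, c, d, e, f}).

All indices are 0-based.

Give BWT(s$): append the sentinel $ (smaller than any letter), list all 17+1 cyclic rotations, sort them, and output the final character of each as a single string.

rank  rotation            last
    0  $ecbecdceefbfafcfb  b
    1  afcfb$ecbecdceefbf  f
    2  b$ecbecdceefbfafcf  f
    3  becdceefbfafcfb$ec  c
    4  bfafcfb$ecbecdceef  f
    5  cbecdceefbfafcfb$e  e
    6  cdceefbfafcfb$ecbe  e
    7  ceefbfafcfb$ecbecd  d
    8  cfb$ecbecdceefbfaf  f
    9  dceefbfafcfb$ecbec  c
   10  ecbecdceefbfafcfb$  $
   11  ecdceefbfafcfb$ecb  b
   12  eefbfafcfb$ecbecdc  c
   13  efbfafcfb$ecbecdce  e
   14  fafcfb$ecbecdceefb  b
   15  fb$ecbecdceefbfafc  c
   16  fbfafcfb$ecbecdcee  e
   17  fcfb$ecbecdceefbfa  a

bffcfeedfc$bcebcea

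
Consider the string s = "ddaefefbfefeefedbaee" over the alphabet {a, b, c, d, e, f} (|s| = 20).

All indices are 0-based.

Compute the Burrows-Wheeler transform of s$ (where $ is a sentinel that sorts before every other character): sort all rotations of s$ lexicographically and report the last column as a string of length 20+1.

ebddfde$efaffefaeeeeb

rank  rotation               last
    0  $ddaefefbfefeefedbaee  e
    1  aee$ddaefefbfefeefedb  b
    2  aefefbfefeefedbaee$dd  d
    3  baee$ddaefefbfefeefed  d
    4  bfefeefedbaee$ddaefef  f
    5  daefefbfefeefedbaee$d  d
    6  dbaee$ddaefefbfefeefe  e
    7  ddaefefbfefeefedbaee$  $
    8  e$ddaefefbfefeefedbae  e
    9  edbaee$ddaefefbfefeef  f
   10  ee$ddaefefbfefeefedba  a
   11  eefedbaee$ddaefefbfef  f
   12  efbfefeefedbaee$ddaef  f
   13  efedbaee$ddaefefbfefe  e
   14  efeefedbaee$ddaefefbf  f
   15  efefbfefeefedbaee$dda  a
   16  fbfefeefedbaee$ddaefe  e
   17  fedbaee$ddaefefbfefee  e
   18  feefedbaee$ddaefefbfe  e
   19  fefbfefeefedbaee$ddae  e
   20  fefeefedbaee$ddaefefb  b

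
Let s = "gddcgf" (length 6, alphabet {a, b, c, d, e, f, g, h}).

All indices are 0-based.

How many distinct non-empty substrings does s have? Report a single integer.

19

sorted suffixes:
  #0 SA[0]=3  'cgf'
  #1 SA[1]=2  'dcgf'
  #2 SA[2]=1  'ddcgf'
  #3 SA[3]=5  'f'
  #4 SA[4]=0  'gddcgf'
  #5 SA[5]=4  'gf'

SA = [3, 2, 1, 5, 0, 4]
rank  pair      lcp
   1  s[3:],s[2:]  0  ''
   2  s[2:],s[1:]  1  'd'
   3  s[1:],s[5:]  0  ''
   4  s[5:],s[0:]  0  ''
   5  s[0:],s[4:]  1  'g'

n(n+1)/2 = 6·7/2 = 21
Σ LCP = 0 + 0 + 1 + 0 + 0 + 1 = 2
distinct = 21 − 2 = 19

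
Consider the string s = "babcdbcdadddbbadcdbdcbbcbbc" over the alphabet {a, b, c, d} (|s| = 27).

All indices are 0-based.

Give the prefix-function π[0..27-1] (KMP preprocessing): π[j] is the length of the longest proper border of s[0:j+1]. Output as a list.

π[0] = 0
j=1 s[j]='a': π[1]=0 (border '')
j=2 s[j]='b': π[2]=1 (border 'b')
j=3 s[j]='c': k: 1→0; π[3]=0 (border '')
j=4 s[j]='d': π[4]=0 (border '')
j=5 s[j]='b': π[5]=1 (border 'b')
j=6 s[j]='c': k: 1→0; π[6]=0 (border '')
j=7 s[j]='d': π[7]=0 (border '')
j=8 s[j]='a': π[8]=0 (border '')
j=9 s[j]='d': π[9]=0 (border '')
j=10 s[j]='d': π[10]=0 (border '')
j=11 s[j]='d': π[11]=0 (border '')
j=12 s[j]='b': π[12]=1 (border 'b')
j=13 s[j]='b': k: 1→0; π[13]=1 (border 'b')
j=14 s[j]='a': π[14]=2 (border 'ba')
j=15 s[j]='d': k: 2→0; π[15]=0 (border '')
j=16 s[j]='c': π[16]=0 (border '')
j=17 s[j]='d': π[17]=0 (border '')
j=18 s[j]='b': π[18]=1 (border 'b')
j=19 s[j]='d': k: 1→0; π[19]=0 (border '')
j=20 s[j]='c': π[20]=0 (border '')
j=21 s[j]='b': π[21]=1 (border 'b')
j=22 s[j]='b': k: 1→0; π[22]=1 (border 'b')
j=23 s[j]='c': k: 1→0; π[23]=0 (border '')
j=24 s[j]='b': π[24]=1 (border 'b')
j=25 s[j]='b': k: 1→0; π[25]=1 (border 'b')
j=26 s[j]='c': k: 1→0; π[26]=0 (border '')

[0, 0, 1, 0, 0, 1, 0, 0, 0, 0, 0, 0, 1, 1, 2, 0, 0, 0, 1, 0, 0, 1, 1, 0, 1, 1, 0]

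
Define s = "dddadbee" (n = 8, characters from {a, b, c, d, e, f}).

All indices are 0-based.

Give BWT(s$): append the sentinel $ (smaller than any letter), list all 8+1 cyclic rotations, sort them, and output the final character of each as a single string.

rank  rotation   last
    0  $dddadbee  e
    1  adbee$ddd  d
    2  bee$dddad  d
    3  dadbee$dd  d
    4  dbee$ddda  a
    5  ddadbee$d  d
    6  dddadbee$  $
    7  e$dddadbe  e
    8  ee$dddadb  b

edddad$eb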